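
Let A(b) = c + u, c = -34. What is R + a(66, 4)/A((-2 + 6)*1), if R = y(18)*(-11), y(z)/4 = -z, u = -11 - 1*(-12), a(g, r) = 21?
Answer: 8705/11 ≈ 791.36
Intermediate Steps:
u = 1 (u = -11 + 12 = 1)
y(z) = -4*z (y(z) = 4*(-z) = -4*z)
A(b) = -33 (A(b) = -34 + 1 = -33)
R = 792 (R = -4*18*(-11) = -72*(-11) = 792)
R + a(66, 4)/A((-2 + 6)*1) = 792 + 21/(-33) = 792 + 21*(-1/33) = 792 - 7/11 = 8705/11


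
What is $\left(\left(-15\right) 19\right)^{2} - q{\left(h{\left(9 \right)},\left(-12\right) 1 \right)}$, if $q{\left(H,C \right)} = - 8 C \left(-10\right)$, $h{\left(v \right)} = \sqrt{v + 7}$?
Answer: $82185$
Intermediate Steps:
$h{\left(v \right)} = \sqrt{7 + v}$
$q{\left(H,C \right)} = 80 C$
$\left(\left(-15\right) 19\right)^{2} - q{\left(h{\left(9 \right)},\left(-12\right) 1 \right)} = \left(\left(-15\right) 19\right)^{2} - 80 \left(\left(-12\right) 1\right) = \left(-285\right)^{2} - 80 \left(-12\right) = 81225 - -960 = 81225 + 960 = 82185$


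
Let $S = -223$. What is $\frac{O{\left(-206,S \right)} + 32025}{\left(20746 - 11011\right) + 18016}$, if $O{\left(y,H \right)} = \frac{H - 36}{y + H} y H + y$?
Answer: $\frac{25548293}{11905179} \approx 2.146$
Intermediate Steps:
$O{\left(y,H \right)} = y + \frac{H y \left(-36 + H\right)}{H + y}$ ($O{\left(y,H \right)} = \frac{-36 + H}{H + y} y H + y = \frac{y \left(-36 + H\right)}{H + y} H + y = \frac{H y \left(-36 + H\right)}{H + y} + y = y + \frac{H y \left(-36 + H\right)}{H + y}$)
$\frac{O{\left(-206,S \right)} + 32025}{\left(20746 - 11011\right) + 18016} = \frac{- \frac{206 \left(-206 + \left(-223\right)^{2} - -7805\right)}{-223 - 206} + 32025}{\left(20746 - 11011\right) + 18016} = \frac{- \frac{206 \left(-206 + 49729 + 7805\right)}{-429} + 32025}{9735 + 18016} = \frac{\left(-206\right) \left(- \frac{1}{429}\right) 57328 + 32025}{27751} = \left(\frac{11809568}{429} + 32025\right) \frac{1}{27751} = \frac{25548293}{429} \cdot \frac{1}{27751} = \frac{25548293}{11905179}$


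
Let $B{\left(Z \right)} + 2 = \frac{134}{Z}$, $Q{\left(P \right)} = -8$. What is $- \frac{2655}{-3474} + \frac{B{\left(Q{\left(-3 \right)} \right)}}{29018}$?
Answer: $\frac{17106145}{22401896} \approx 0.7636$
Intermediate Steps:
$B{\left(Z \right)} = -2 + \frac{134}{Z}$
$- \frac{2655}{-3474} + \frac{B{\left(Q{\left(-3 \right)} \right)}}{29018} = - \frac{2655}{-3474} + \frac{-2 + \frac{134}{-8}}{29018} = \left(-2655\right) \left(- \frac{1}{3474}\right) + \left(-2 + 134 \left(- \frac{1}{8}\right)\right) \frac{1}{29018} = \frac{295}{386} + \left(-2 - \frac{67}{4}\right) \frac{1}{29018} = \frac{295}{386} - \frac{75}{116072} = \frac{17106145}{22401896}$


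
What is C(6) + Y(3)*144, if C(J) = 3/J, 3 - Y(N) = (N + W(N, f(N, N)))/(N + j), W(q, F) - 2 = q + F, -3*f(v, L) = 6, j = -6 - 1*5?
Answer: 1081/2 ≈ 540.50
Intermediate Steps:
j = -11 (j = -6 - 5 = -11)
f(v, L) = -2 (f(v, L) = -⅓*6 = -2)
W(q, F) = 2 + F + q (W(q, F) = 2 + (q + F) = 2 + (F + q) = 2 + F + q)
Y(N) = 3 - 2*N/(-11 + N) (Y(N) = 3 - (N + (2 - 2 + N))/(N - 11) = 3 - (N + N)/(-11 + N) = 3 - 2*N/(-11 + N))
C(6) + Y(3)*144 = 3/6 + ((-33 + 3)/(-11 + 3))*144 = 3*(⅙) + (-30/(-8))*144 = ½ - ⅛*(-30)*144 = ½ + (15/4)*144 = ½ + 540 = 1081/2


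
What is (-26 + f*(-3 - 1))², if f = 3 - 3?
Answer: 676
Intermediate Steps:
f = 0
(-26 + f*(-3 - 1))² = (-26 + 0*(-3 - 1))² = (-26 + 0*(-4))² = (-26 + 0)² = (-26)² = 676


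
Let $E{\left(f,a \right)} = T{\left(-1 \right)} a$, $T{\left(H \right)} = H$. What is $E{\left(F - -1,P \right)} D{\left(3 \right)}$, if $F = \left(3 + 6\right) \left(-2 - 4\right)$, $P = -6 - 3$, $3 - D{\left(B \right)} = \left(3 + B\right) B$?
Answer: $-135$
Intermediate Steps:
$D{\left(B \right)} = 3 - B \left(3 + B\right)$ ($D{\left(B \right)} = 3 - \left(3 + B\right) B = 3 - B \left(3 + B\right)$)
$P = -9$
$F = -54$ ($F = 9 \left(-6\right) = -54$)
$E{\left(f,a \right)} = - a$
$E{\left(F - -1,P \right)} D{\left(3 \right)} = \left(-1\right) \left(-9\right) \left(3 - 3^{2} - 9\right) = 9 \left(3 - 9 - 9\right) = 9 \left(-15\right) = -135$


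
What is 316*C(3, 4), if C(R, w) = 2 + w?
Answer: 1896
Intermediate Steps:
316*C(3, 4) = 316*(2 + 4) = 316*6 = 1896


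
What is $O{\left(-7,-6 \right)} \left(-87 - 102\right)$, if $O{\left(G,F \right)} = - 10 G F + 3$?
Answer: $78813$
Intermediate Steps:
$O{\left(G,F \right)} = 3 - 10 F G$ ($O{\left(G,F \right)} = - 10 F G + 3 = 3 - 10 F G$)
$O{\left(-7,-6 \right)} \left(-87 - 102\right) = \left(3 - \left(-60\right) \left(-7\right)\right) \left(-87 - 102\right) = \left(3 - 420\right) \left(-189\right) = \left(-417\right) \left(-189\right) = 78813$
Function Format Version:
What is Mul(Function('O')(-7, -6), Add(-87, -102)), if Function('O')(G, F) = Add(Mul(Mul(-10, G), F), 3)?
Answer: 78813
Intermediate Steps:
Function('O')(G, F) = Add(3, Mul(-10, F, G)) (Function('O')(G, F) = Add(Mul(-10, F, G), 3) = Add(3, Mul(-10, F, G)))
Mul(Function('O')(-7, -6), Add(-87, -102)) = Mul(Add(3, Mul(-10, -6, -7)), Add(-87, -102)) = Mul(Add(3, -420), -189) = Mul(-417, -189) = 78813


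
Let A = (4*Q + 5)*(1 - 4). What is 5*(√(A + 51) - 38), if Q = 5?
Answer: -190 + 10*I*√6 ≈ -190.0 + 24.495*I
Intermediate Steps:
A = -75 (A = (4*5 + 5)*(1 - 4) = (20 + 5)*(-3) = 25*(-3) = -75)
5*(√(A + 51) - 38) = 5*(√(-75 + 51) - 38) = 5*(√(-24) - 38) = 5*(2*I*√6 - 38) = 5*(-38 + 2*I*√6) = -190 + 10*I*√6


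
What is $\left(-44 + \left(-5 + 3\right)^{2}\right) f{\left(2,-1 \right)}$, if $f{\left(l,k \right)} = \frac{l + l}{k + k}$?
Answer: $80$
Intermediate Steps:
$f{\left(l,k \right)} = \frac{l}{k}$ ($f{\left(l,k \right)} = \frac{2 l}{2 k} = 2 l \frac{1}{2 k} = \frac{l}{k}$)
$\left(-44 + \left(-5 + 3\right)^{2}\right) f{\left(2,-1 \right)} = \left(-44 + \left(-5 + 3\right)^{2}\right) \frac{2}{-1} = \left(-44 + \left(-2\right)^{2}\right) 2 \left(-1\right) = \left(-44 + 4\right) \left(-2\right) = \left(-40\right) \left(-2\right) = 80$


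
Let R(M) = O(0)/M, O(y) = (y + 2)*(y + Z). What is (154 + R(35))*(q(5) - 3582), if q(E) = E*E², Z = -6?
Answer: -18591746/35 ≈ -5.3119e+5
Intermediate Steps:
O(y) = (-6 + y)*(2 + y) (O(y) = (y + 2)*(y - 6) = (2 + y)*(-6 + y) = (-6 + y)*(2 + y))
q(E) = E³
R(M) = -12/M (R(M) = (-12 + 0² - 4*0)/M = (-12 + 0 + 0)/M = -12/M)
(154 + R(35))*(q(5) - 3582) = (154 - 12/35)*(5³ - 3582) = (154 - 12*1/35)*(125 - 3582) = (154 - 12/35)*(-3457) = (5378/35)*(-3457) = -18591746/35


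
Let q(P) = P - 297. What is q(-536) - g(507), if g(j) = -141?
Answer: -692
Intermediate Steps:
q(P) = -297 + P
q(-536) - g(507) = (-297 - 536) - 1*(-141) = -833 + 141 = -692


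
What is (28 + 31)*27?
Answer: 1593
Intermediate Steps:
(28 + 31)*27 = 59*27 = 1593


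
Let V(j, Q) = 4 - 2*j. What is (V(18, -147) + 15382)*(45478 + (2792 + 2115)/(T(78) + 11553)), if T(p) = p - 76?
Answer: 1613294814790/2311 ≈ 6.9809e+8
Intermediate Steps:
T(p) = -76 + p
(V(18, -147) + 15382)*(45478 + (2792 + 2115)/(T(78) + 11553)) = ((4 - 2*18) + 15382)*(45478 + (2792 + 2115)/((-76 + 78) + 11553)) = ((4 - 36) + 15382)*(45478 + 4907/(2 + 11553)) = (-32 + 15382)*(45478 + 4907/11555) = 15350*(45478 + 4907*(1/11555)) = 15350*(45478 + 4907/11555) = 15350*(525503197/11555) = 1613294814790/2311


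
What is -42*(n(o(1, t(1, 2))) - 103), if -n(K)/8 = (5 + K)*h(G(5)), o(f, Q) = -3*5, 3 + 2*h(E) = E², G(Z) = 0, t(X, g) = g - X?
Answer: 9366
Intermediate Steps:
h(E) = -3/2 + E²/2
o(f, Q) = -15
n(K) = 60 + 12*K (n(K) = -8*(5 + K)*(-3/2 + (½)*0²) = -8*(5 + K)*(-3/2 + (½)*0) = -8*(5 + K)*(-3/2 + 0) = -8*(5 + K)*(-3)/2 = -8*(-15/2 - 3*K/2) = 60 + 12*K)
-42*(n(o(1, t(1, 2))) - 103) = -42*((60 + 12*(-15)) - 103) = -42*((60 - 180) - 103) = -42*(-120 - 103) = -42*(-223) = 9366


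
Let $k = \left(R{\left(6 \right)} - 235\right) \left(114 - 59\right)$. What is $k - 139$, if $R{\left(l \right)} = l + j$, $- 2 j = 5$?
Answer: $- \frac{25743}{2} \approx -12872.0$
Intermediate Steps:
$j = - \frac{5}{2}$ ($j = \left(- \frac{1}{2}\right) 5 = - \frac{5}{2} \approx -2.5$)
$R{\left(l \right)} = - \frac{5}{2} + l$ ($R{\left(l \right)} = l - \frac{5}{2} = - \frac{5}{2} + l$)
$k = - \frac{25465}{2}$ ($k = \left(\left(- \frac{5}{2} + 6\right) - 235\right) \left(114 - 59\right) = \left(\frac{7}{2} - 235\right) 55 = \left(- \frac{463}{2}\right) 55 = - \frac{25465}{2} \approx -12733.0$)
$k - 139 = - \frac{25465}{2} - 139 = - \frac{25743}{2}$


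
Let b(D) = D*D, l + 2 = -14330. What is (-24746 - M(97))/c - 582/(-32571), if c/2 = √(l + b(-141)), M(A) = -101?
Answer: 194/10857 - 795*√5549/358 ≈ -165.40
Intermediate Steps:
l = -14332 (l = -2 - 14330 = -14332)
b(D) = D²
c = 2*√5549 (c = 2*√(-14332 + (-141)²) = 2*√(-14332 + 19881) = 2*√5549 ≈ 148.98)
(-24746 - M(97))/c - 582/(-32571) = (-24746 - 1*(-101))/((2*√5549)) - 582/(-32571) = (-24746 + 101)*(√5549/11098) - 582*(-1/32571) = -795*√5549/358 + 194/10857 = 194/10857 - 795*√5549/358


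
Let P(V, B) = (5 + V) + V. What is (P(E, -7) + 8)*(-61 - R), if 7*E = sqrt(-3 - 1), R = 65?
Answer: -1638 - 72*I ≈ -1638.0 - 72.0*I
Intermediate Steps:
E = 2*I/7 (E = sqrt(-3 - 1)/7 = sqrt(-4)/7 = (2*I)/7 = 2*I/7 ≈ 0.28571*I)
P(V, B) = 5 + 2*V
(P(E, -7) + 8)*(-61 - R) = ((5 + 2*(2*I/7)) + 8)*(-61 - 1*65) = ((5 + 4*I/7) + 8)*(-61 - 65) = (13 + 4*I/7)*(-126) = -1638 - 72*I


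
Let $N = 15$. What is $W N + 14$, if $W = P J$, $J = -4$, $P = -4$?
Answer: $254$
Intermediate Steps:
$W = 16$ ($W = \left(-4\right) \left(-4\right) = 16$)
$W N + 14 = 16 \cdot 15 + 14 = 240 + 14 = 254$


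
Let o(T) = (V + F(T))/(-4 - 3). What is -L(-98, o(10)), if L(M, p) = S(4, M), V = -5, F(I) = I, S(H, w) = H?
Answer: -4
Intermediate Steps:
o(T) = 5/7 - T/7 (o(T) = (-5 + T)/(-4 - 3) = (-5 + T)/(-7) = (-5 + T)*(-⅐) = 5/7 - T/7)
L(M, p) = 4
-L(-98, o(10)) = -1*4 = -4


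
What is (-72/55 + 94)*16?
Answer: 81568/55 ≈ 1483.1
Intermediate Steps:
(-72/55 + 94)*16 = (5098/55)*16 = 81568/55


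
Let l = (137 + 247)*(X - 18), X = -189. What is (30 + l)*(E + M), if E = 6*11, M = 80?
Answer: -11600868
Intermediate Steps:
E = 66
l = -79488 (l = (137 + 247)*(-189 - 18) = 384*(-207) = -79488)
(30 + l)*(E + M) = (30 - 79488)*(66 + 80) = -79458*146 = -11600868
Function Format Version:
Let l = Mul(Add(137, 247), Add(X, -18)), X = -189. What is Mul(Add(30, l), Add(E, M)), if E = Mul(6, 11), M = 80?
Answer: -11600868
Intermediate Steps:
E = 66
l = -79488 (l = Mul(Add(137, 247), Add(-189, -18)) = Mul(384, -207) = -79488)
Mul(Add(30, l), Add(E, M)) = Mul(Add(30, -79488), Add(66, 80)) = Mul(-79458, 146) = -11600868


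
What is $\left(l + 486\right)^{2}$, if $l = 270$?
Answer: $571536$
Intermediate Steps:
$\left(l + 486\right)^{2} = \left(270 + 486\right)^{2} = 756^{2} = 571536$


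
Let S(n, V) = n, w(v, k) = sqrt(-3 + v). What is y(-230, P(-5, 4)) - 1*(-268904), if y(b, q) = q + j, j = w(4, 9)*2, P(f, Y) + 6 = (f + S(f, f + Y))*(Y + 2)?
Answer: 268840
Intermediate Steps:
P(f, Y) = -6 + 2*f*(2 + Y) (P(f, Y) = -6 + (f + f)*(Y + 2) = -6 + (2*f)*(2 + Y) = -6 + 2*f*(2 + Y))
j = 2 (j = sqrt(-3 + 4)*2 = sqrt(1)*2 = 1*2 = 2)
y(b, q) = 2 + q (y(b, q) = q + 2 = 2 + q)
y(-230, P(-5, 4)) - 1*(-268904) = (2 + (-6 + 4*(-5) + 2*4*(-5))) - 1*(-268904) = (2 + (-6 - 20 - 40)) + 268904 = (2 - 66) + 268904 = -64 + 268904 = 268840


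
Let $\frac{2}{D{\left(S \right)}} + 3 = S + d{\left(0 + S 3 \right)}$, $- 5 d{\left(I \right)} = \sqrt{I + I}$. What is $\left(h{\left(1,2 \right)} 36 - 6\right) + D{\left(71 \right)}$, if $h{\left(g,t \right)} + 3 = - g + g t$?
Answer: $- \frac{4490086}{57587} + \frac{5 \sqrt{426}}{57587} \approx -77.969$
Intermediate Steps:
$h{\left(g,t \right)} = -3 - g + g t$ ($h{\left(g,t \right)} = -3 + \left(- g + g t\right) = -3 - g + g t$)
$d{\left(I \right)} = - \frac{\sqrt{2} \sqrt{I}}{5}$ ($d{\left(I \right)} = - \frac{\sqrt{I + I}}{5} = - \frac{\sqrt{2 I}}{5} = - \frac{\sqrt{2} \sqrt{I}}{5}$)
$D{\left(S \right)} = \frac{2}{-3 + S - \frac{\sqrt{6} \sqrt{S}}{5}}$ ($D{\left(S \right)} = \frac{2}{-3 + \left(S - \frac{\sqrt{2} \sqrt{0 + S 3}}{5}\right)} = \frac{2}{-3 + \left(S - \frac{\sqrt{2} \sqrt{0 + 3 S}}{5}\right)} = \frac{2}{-3 + \left(S - \frac{\sqrt{2} \sqrt{3 S}}{5}\right)} = \frac{2}{-3 + \left(S - \frac{\sqrt{2} \sqrt{3} \sqrt{S}}{5}\right)} = \frac{2}{-3 - \left(- S + \frac{\sqrt{6} \sqrt{S}}{5}\right)} = \frac{2}{-3 + S - \frac{\sqrt{6} \sqrt{S}}{5}}$)
$\left(h{\left(1,2 \right)} 36 - 6\right) + D{\left(71 \right)} = \left(\left(-3 - 1 + 1 \cdot 2\right) 36 - 6\right) + \frac{10}{-15 + 5 \cdot 71 - \sqrt{6} \sqrt{71}} = \left(\left(-3 - 1 + 2\right) 36 - 6\right) + \frac{10}{-15 + 355 - \sqrt{426}} = \left(\left(-2\right) 36 - 6\right) + \frac{10}{340 - \sqrt{426}} = \left(-72 - 6\right) + \frac{10}{340 - \sqrt{426}} = -78 + \frac{10}{340 - \sqrt{426}}$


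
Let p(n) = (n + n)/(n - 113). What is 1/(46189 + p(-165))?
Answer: 139/6420436 ≈ 2.1650e-5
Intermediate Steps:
p(n) = 2*n/(-113 + n) (p(n) = (2*n)/(-113 + n) = 2*n/(-113 + n))
1/(46189 + p(-165)) = 1/(46189 + 2*(-165)/(-113 - 165)) = 1/(46189 + 2*(-165)/(-278)) = 1/(46189 + 2*(-165)*(-1/278)) = 1/(46189 + 165/139) = 1/(6420436/139) = 139/6420436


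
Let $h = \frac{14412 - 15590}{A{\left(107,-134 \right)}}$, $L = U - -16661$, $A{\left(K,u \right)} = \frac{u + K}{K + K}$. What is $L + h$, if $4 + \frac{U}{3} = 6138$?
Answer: $\frac{1198793}{27} \approx 44400.0$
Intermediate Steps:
$U = 18402$ ($U = -12 + 3 \cdot 6138 = -12 + 18414 = 18402$)
$A{\left(K,u \right)} = \frac{K + u}{2 K}$
$L = 35063$ ($L = 18402 - -16661 = 18402 + 16661 = 35063$)
$h = \frac{252092}{27}$ ($h = \frac{14412 - 15590}{\frac{1}{2} \cdot \frac{1}{107} \left(107 - 134\right)} = - \frac{1178}{\frac{1}{2} \cdot \frac{1}{107} \left(-27\right)} = - \frac{1178}{- \frac{27}{214}} = \left(-1178\right) \left(- \frac{214}{27}\right) = \frac{252092}{27} \approx 9336.7$)
$L + h = 35063 + \frac{252092}{27} = \frac{1198793}{27}$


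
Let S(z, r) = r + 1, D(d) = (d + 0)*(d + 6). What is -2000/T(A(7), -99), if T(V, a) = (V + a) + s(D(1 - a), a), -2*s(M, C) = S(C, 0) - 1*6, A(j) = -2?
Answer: 4000/197 ≈ 20.305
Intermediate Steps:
D(d) = d*(6 + d)
S(z, r) = 1 + r
s(M, C) = 5/2 (s(M, C) = -((1 + 0) - 1*6)/2 = -(1 - 6)/2 = -1/2*(-5) = 5/2)
T(V, a) = 5/2 + V + a (T(V, a) = (V + a) + 5/2 = 5/2 + V + a)
-2000/T(A(7), -99) = -2000/(5/2 - 2 - 99) = -2000/(-197/2) = -2000*(-2/197) = 4000/197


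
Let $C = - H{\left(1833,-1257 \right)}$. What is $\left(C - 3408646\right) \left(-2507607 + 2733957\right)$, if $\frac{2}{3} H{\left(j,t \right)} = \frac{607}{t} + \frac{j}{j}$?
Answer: $- \frac{323278275823650}{419} \approx -7.7155 \cdot 10^{11}$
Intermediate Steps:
$H{\left(j,t \right)} = \frac{3}{2} + \frac{1821}{2 t}$ ($H{\left(j,t \right)} = \frac{3 \left(\frac{607}{t} + \frac{j}{j}\right)}{2} = \frac{3 \left(\frac{607}{t} + 1\right)}{2} = \frac{3 \left(1 + \frac{607}{t}\right)}{2} = \frac{3}{2} + \frac{1821}{2 t}$)
$C = - \frac{325}{419}$ ($C = - \frac{3 \left(607 - 1257\right)}{2 \left(-1257\right)} = - \frac{3 \left(-1\right) \left(-650\right)}{2 \cdot 1257} = \left(-1\right) \frac{325}{419} = - \frac{325}{419} \approx -0.77566$)
$\left(C - 3408646\right) \left(-2507607 + 2733957\right) = \left(- \frac{325}{419} - 3408646\right) \left(-2507607 + 2733957\right) = \left(- \frac{1428222999}{419}\right) 226350 = - \frac{323278275823650}{419}$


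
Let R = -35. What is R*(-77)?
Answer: 2695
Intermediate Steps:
R*(-77) = -35*(-77) = 2695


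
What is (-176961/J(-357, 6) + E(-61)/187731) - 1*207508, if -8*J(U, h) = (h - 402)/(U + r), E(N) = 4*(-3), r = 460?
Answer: -396301934918/688347 ≈ -5.7573e+5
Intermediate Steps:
E(N) = -12
J(U, h) = -(-402 + h)/(8*(460 + U)) (J(U, h) = -(h - 402)/(8*(U + 460)) = -(-402 + h)/(8*(460 + U)))
(-176961/J(-357, 6) + E(-61)/187731) - 1*207508 = (-176961*8*(460 - 357)/(402 - 1*6) - 12/187731) - 1*207508 = (-176961*824/(402 - 6) - 12*1/187731) - 207508 = (-176961/((⅛)*(1/103)*396) - 4/62577) - 207508 = (-176961/99/206 - 4/62577) - 207508 = (-176961*206/99 - 4/62577) - 207508 = (-12151322/33 - 4/62577) - 207508 = -253464425642/688347 - 207508 = -396301934918/688347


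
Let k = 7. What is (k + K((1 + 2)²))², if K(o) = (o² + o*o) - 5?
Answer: 26896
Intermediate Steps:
K(o) = -5 + 2*o² (K(o) = (o² + o²) - 5 = 2*o² - 5 = -5 + 2*o²)
(k + K((1 + 2)²))² = (7 + (-5 + 2*((1 + 2)²)²))² = (7 + (-5 + 2*(3²)²))² = (7 + (-5 + 2*9²))² = (7 + (-5 + 2*81))² = (7 + (-5 + 162))² = (7 + 157)² = 164² = 26896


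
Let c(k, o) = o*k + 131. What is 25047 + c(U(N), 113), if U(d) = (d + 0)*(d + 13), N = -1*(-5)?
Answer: 35348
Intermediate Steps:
N = 5
U(d) = d*(13 + d)
c(k, o) = 131 + k*o (c(k, o) = k*o + 131 = 131 + k*o)
25047 + c(U(N), 113) = 25047 + (131 + (5*(13 + 5))*113) = 25047 + (131 + (5*18)*113) = 25047 + (131 + 90*113) = 25047 + (131 + 10170) = 25047 + 10301 = 35348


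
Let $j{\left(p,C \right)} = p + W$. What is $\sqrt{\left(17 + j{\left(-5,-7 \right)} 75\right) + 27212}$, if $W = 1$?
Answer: $\sqrt{26929} \approx 164.1$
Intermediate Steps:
$j{\left(p,C \right)} = 1 + p$ ($j{\left(p,C \right)} = p + 1 = 1 + p$)
$\sqrt{\left(17 + j{\left(-5,-7 \right)} 75\right) + 27212} = \sqrt{\left(17 + \left(1 - 5\right) 75\right) + 27212} = \sqrt{\left(17 - 300\right) + 27212} = \sqrt{-283 + 27212} = \sqrt{26929}$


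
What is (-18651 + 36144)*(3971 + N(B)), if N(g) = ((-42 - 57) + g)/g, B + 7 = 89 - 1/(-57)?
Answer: 1736527023/25 ≈ 6.9461e+7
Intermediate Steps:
B = 4675/57 (B = -7 + (89 - 1/(-57)) = -7 + (89 - 1*(-1/57)) = -7 + (89 + 1/57) = -7 + 5074/57 = 4675/57 ≈ 82.018)
N(g) = (-99 + g)/g
(-18651 + 36144)*(3971 + N(B)) = (-18651 + 36144)*(3971 + (-99 + 4675/57)/(4675/57)) = 17493*(3971 + (57/4675)*(-968/57)) = 17493*(3971 - 88/425) = 17493*(1687587/425) = 1736527023/25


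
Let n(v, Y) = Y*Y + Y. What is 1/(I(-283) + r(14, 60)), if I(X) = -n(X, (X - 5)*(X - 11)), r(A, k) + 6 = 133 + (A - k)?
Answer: -1/7169432175 ≈ -1.3948e-10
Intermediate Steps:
r(A, k) = 127 + A - k (r(A, k) = -6 + (133 + (A - k)) = -6 + (133 + A - k) = 127 + A - k)
n(v, Y) = Y + Y² (n(v, Y) = Y² + Y = Y + Y²)
I(X) = -(1 + (-11 + X)*(-5 + X))*(-11 + X)*(-5 + X) (I(X) = -(X - 5)*(X - 11)*(1 + (X - 5)*(X - 11)) = -(-5 + X)*(-11 + X)*(1 + (-5 + X)*(-11 + X)) = -(-11 + X)*(-5 + X)*(1 + (-11 + X)*(-5 + X)) = -(1 + (-11 + X)*(-5 + X))*(-11 + X)*(-5 + X))
1/(I(-283) + r(14, 60)) = 1/(-(55 + (-283)² - 16*(-283))*(56 + (-283)² - 16*(-283)) + (127 + 14 - 1*60)) = 1/(-(55 + 80089 + 4528)*(56 + 80089 + 4528) + (127 + 14 - 60)) = 1/(-1*84672*84673 + 81) = 1/(-7169432256 + 81) = 1/(-7169432175) = -1/7169432175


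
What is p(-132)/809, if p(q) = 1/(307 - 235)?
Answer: 1/58248 ≈ 1.7168e-5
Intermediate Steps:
p(q) = 1/72
p(-132)/809 = (1/72)/809 = (1/72)*(1/809) = 1/58248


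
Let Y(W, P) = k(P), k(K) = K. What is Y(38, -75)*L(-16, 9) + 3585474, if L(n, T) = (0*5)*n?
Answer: 3585474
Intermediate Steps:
Y(W, P) = P
L(n, T) = 0 (L(n, T) = 0*n = 0)
Y(38, -75)*L(-16, 9) + 3585474 = -75*0 + 3585474 = 0 + 3585474 = 3585474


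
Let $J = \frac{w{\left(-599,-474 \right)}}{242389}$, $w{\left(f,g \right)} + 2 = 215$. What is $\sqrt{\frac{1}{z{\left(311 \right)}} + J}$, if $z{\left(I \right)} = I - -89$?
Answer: $\frac{\sqrt{79403970121}}{4847780} \approx 0.058127$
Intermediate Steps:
$w{\left(f,g \right)} = 213$ ($w{\left(f,g \right)} = -2 + 215 = 213$)
$z{\left(I \right)} = 89 + I$ ($z{\left(I \right)} = I + 89 = 89 + I$)
$J = \frac{213}{242389} \approx 0.00087875$
$\sqrt{\frac{1}{z{\left(311 \right)}} + J} = \sqrt{\frac{1}{89 + 311} + \frac{213}{242389}} = \sqrt{\frac{1}{400} + \frac{213}{242389}} = \sqrt{\frac{327589}{96955600}} = \frac{\sqrt{79403970121}}{4847780}$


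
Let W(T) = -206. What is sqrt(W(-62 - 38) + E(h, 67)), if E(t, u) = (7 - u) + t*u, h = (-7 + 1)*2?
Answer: I*sqrt(1070) ≈ 32.711*I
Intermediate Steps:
h = -12 (h = -6*2 = -12)
E(t, u) = 7 - u + t*u
sqrt(W(-62 - 38) + E(h, 67)) = sqrt(-206 + (7 - 1*67 - 12*67)) = sqrt(-206 + (7 - 67 - 804)) = sqrt(-206 - 864) = sqrt(-1070) = I*sqrt(1070)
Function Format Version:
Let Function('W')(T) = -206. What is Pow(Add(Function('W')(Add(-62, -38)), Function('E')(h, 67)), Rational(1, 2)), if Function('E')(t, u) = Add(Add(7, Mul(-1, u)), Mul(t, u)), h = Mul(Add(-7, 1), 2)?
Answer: Mul(I, Pow(1070, Rational(1, 2))) ≈ Mul(32.711, I)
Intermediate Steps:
h = -12 (h = Mul(-6, 2) = -12)
Function('E')(t, u) = Add(7, Mul(-1, u), Mul(t, u))
Pow(Add(Function('W')(Add(-62, -38)), Function('E')(h, 67)), Rational(1, 2)) = Pow(Add(-206, Add(7, Mul(-1, 67), Mul(-12, 67))), Rational(1, 2)) = Pow(Add(-206, Add(7, -67, -804)), Rational(1, 2)) = Pow(Add(-206, -864), Rational(1, 2)) = Pow(-1070, Rational(1, 2)) = Mul(I, Pow(1070, Rational(1, 2)))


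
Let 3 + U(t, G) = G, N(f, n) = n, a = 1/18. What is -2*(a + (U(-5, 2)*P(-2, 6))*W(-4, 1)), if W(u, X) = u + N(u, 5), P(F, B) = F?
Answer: -37/9 ≈ -4.1111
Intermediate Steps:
a = 1/18 ≈ 0.055556
U(t, G) = -3 + G
W(u, X) = 5 + u (W(u, X) = u + 5 = 5 + u)
-2*(a + (U(-5, 2)*P(-2, 6))*W(-4, 1)) = -2*(1/18 + ((-3 + 2)*(-2))*(5 - 4)) = -2*(1/18 - 1*(-2)*1) = -2*(1/18 + 2*1) = -2*(1/18 + 2) = -2*37/18 = -37/9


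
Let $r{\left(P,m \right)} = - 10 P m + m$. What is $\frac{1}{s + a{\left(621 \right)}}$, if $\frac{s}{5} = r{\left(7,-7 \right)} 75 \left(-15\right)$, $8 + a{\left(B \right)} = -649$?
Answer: $- \frac{1}{2717532} \approx -3.6798 \cdot 10^{-7}$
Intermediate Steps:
$r{\left(P,m \right)} = m - 10 P m$ ($r{\left(P,m \right)} = - 10 P m + m = m - 10 P m$)
$a{\left(B \right)} = -657$ ($a{\left(B \right)} = -8 - 649 = -657$)
$s = -2716875$ ($s = 5 - 7 \left(1 - 70\right) 75 \left(-15\right) = 5 \left(-7\right) \left(-69\right) 75 \left(-15\right) = 5 \cdot 483 \cdot 75 \left(-15\right) = 5 \cdot 36225 \left(-15\right) = 5 \left(-543375\right) = -2716875$)
$\frac{1}{s + a{\left(621 \right)}} = \frac{1}{-2716875 - 657} = \frac{1}{-2717532} = - \frac{1}{2717532}$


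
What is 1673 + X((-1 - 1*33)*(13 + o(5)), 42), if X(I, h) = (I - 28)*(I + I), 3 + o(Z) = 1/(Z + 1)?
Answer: 2340011/9 ≈ 2.6000e+5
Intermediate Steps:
o(Z) = -3 + 1/(1 + Z) (o(Z) = -3 + 1/(Z + 1) = -3 + 1/(1 + Z))
X(I, h) = 2*I*(-28 + I) (X(I, h) = (-28 + I)*(2*I) = 2*I*(-28 + I))
1673 + X((-1 - 1*33)*(13 + o(5)), 42) = 1673 + 2*((-1 - 1*33)*(13 + (-2 - 3*5)/(1 + 5)))*(-28 + (-1 - 1*33)*(13 + (-2 - 3*5)/(1 + 5))) = 1673 + 2*((-1 - 33)*(13 + (-2 - 15)/6))*(-28 + (-1 - 33)*(13 + (-2 - 15)/6)) = 1673 + 2*(-34*(13 + (⅙)*(-17)))*(-28 - 34*(13 + (⅙)*(-17))) = 1673 + 2*(-34*(13 - 17/6))*(-28 - 34*(13 - 17/6)) = 1673 + 2*(-34*61/6)*(-28 - 34*61/6) = 1673 + 2*(-1037/3)*(-28 - 1037/3) = 1673 + 2*(-1037/3)*(-1121/3) = 1673 + 2324954/9 = 2340011/9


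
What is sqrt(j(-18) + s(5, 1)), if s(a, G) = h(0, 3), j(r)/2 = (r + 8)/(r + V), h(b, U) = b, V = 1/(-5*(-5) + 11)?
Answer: 12*sqrt(3235)/647 ≈ 1.0549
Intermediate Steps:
V = 1/36 (V = 1/(25 + 11) = 1/36 ≈ 0.027778)
j(r) = 2*(8 + r)/(1/36 + r) (j(r) = 2*((r + 8)/(r + 1/36)) = 2*((8 + r)/(1/36 + r)) = 2*(8 + r)/(1/36 + r))
s(a, G) = 0
sqrt(j(-18) + s(5, 1)) = sqrt(72*(8 - 18)/(1 + 36*(-18)) + 0) = sqrt(72*(-10)/(1 - 648) + 0) = sqrt(72*(-10)/(-647) + 0) = sqrt(72*(-1/647)*(-10) + 0) = sqrt(720/647 + 0) = sqrt(720/647) = 12*sqrt(3235)/647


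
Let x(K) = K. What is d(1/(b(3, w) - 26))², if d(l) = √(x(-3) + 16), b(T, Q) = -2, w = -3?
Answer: 13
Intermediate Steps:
d(l) = √13 (d(l) = √(-3 + 16) = √13)
d(1/(b(3, w) - 26))² = (√13)² = 13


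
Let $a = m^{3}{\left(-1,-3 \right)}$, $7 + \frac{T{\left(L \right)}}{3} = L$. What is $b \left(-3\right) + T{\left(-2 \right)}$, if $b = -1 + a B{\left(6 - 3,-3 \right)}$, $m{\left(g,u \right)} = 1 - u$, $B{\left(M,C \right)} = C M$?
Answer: $1704$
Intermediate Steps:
$T{\left(L \right)} = -21 + 3 L$
$a = 64$ ($a = \left(1 - -3\right)^{3} = \left(1 + 3\right)^{3} = 4^{3} = 64$)
$b = -577$ ($b = -1 + 64 \left(- 3 \left(6 - 3\right)\right) = -1 + 64 \left(\left(-3\right) 3\right) = -1 + 64 \left(-9\right) = -1 - 576 = -577$)
$b \left(-3\right) + T{\left(-2 \right)} = \left(-577\right) \left(-3\right) + \left(-21 + 3 \left(-2\right)\right) = 1731 - 27 = 1704$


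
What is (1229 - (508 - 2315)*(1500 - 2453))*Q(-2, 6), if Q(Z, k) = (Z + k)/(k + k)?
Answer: -573614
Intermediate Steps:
Q(Z, k) = (Z + k)/(2*k) (Q(Z, k) = (Z + k)/((2*k)) = (Z + k)*(1/(2*k)) = (Z + k)/(2*k))
(1229 - (508 - 2315)*(1500 - 2453))*Q(-2, 6) = (1229 - (508 - 2315)*(1500 - 2453))*((1/2)*(-2 + 6)/6) = (1229 - (-1807)*(-953))*((1/2)*(1/6)*4) = (1229 - 1*1722071)*(1/3) = (1229 - 1722071)*(1/3) = -1720842*1/3 = -573614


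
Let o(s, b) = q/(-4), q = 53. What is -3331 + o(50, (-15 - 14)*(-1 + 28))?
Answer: -13377/4 ≈ -3344.3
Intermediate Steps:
o(s, b) = -53/4 (o(s, b) = 53/(-4) = 53*(-¼) = -53/4)
-3331 + o(50, (-15 - 14)*(-1 + 28)) = -3331 - 53/4 = -13377/4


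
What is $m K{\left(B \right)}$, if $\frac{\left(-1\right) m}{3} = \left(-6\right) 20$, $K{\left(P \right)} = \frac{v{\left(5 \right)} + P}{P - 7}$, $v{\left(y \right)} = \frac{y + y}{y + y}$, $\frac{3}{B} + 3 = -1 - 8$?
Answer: $- \frac{1080}{29} \approx -37.241$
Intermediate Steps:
$B = - \frac{1}{4}$ ($B = \frac{3}{-3 - 9} = \frac{3}{-12} = 3 \left(- \frac{1}{12}\right) = - \frac{1}{4} \approx -0.25$)
$v{\left(y \right)} = 1$ ($v{\left(y \right)} = \frac{2 y}{2 y} = 2 y \frac{1}{2 y} = 1$)
$K{\left(P \right)} = \frac{1 + P}{-7 + P}$ ($K{\left(P \right)} = \frac{1 + P}{P - 7} = \frac{1 + P}{-7 + P}$)
$m = 360$ ($m = - 3 \left(\left(-6\right) 20\right) = \left(-3\right) \left(-120\right) = 360$)
$m K{\left(B \right)} = 360 \frac{1 - \frac{1}{4}}{-7 - \frac{1}{4}} = 360 \frac{1}{- \frac{29}{4}} \cdot \frac{3}{4} = 360 \left(\left(- \frac{4}{29}\right) \frac{3}{4}\right) = 360 \left(- \frac{3}{29}\right) = - \frac{1080}{29}$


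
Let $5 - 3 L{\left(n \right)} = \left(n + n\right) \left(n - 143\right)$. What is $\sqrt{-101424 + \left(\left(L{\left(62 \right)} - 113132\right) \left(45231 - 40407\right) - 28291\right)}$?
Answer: $i \sqrt{529719691} \approx 23016.0 i$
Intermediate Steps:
$L{\left(n \right)} = \frac{5}{3} - \frac{2 n \left(-143 + n\right)}{3}$ ($L{\left(n \right)} = \frac{5}{3} - \frac{\left(n + n\right) \left(n - 143\right)}{3} = \frac{5}{3} - \frac{2 n \left(-143 + n\right)}{3}$)
$\sqrt{-101424 + \left(\left(L{\left(62 \right)} - 113132\right) \left(45231 - 40407\right) - 28291\right)} = \sqrt{-101424 + \left(\left(\left(\frac{5}{3} - \frac{2 \cdot 62^{2}}{3} + \frac{286}{3} \cdot 62\right) - 113132\right) \left(45231 - 40407\right) - 28291\right)} = \sqrt{-101424 + \left(\left(\left(\frac{5}{3} - \frac{7688}{3} + \frac{17732}{3}\right) - 113132\right) 4824 - 28291\right)} = \sqrt{-101424 + \left(\left(\frac{10049}{3} - 113132\right) 4824 - 28291\right)} = \sqrt{-101424 - 529618267} = \sqrt{-529719691} = i \sqrt{529719691}$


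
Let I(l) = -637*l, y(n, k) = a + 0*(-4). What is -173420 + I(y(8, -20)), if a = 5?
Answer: -176605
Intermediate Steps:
y(n, k) = 5 (y(n, k) = 5 + 0*(-4) = 5 + 0 = 5)
-173420 + I(y(8, -20)) = -173420 - 637*5 = -173420 - 3185 = -176605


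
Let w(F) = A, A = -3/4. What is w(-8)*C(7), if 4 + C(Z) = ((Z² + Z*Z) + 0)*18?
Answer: -1320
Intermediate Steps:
A = -¾ (A = -3*¼ = -¾ ≈ -0.75000)
w(F) = -¾
C(Z) = -4 + 36*Z² (C(Z) = -4 + ((Z² + Z*Z) + 0)*18 = -4 + ((Z² + Z²) + 0)*18 = -4 + (2*Z² + 0)*18 = -4 + (2*Z²)*18 = -4 + 36*Z²)
w(-8)*C(7) = -3*(-4 + 36*7²)/4 = -3*(-4 + 36*49)/4 = -3*(-4 + 1764)/4 = -¾*1760 = -1320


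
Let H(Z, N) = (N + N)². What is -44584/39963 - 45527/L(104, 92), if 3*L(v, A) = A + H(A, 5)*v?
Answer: -5925961831/419291796 ≈ -14.133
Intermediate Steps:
H(Z, N) = 4*N² (H(Z, N) = (2*N)² = 4*N²)
L(v, A) = A/3 + 100*v/3 (L(v, A) = (A + (4*5²)*v)/3 = (A + (4*25)*v)/3 = (A + 100*v)/3 = A/3 + 100*v/3)
-44584/39963 - 45527/L(104, 92) = -44584/39963 - 45527/((⅓)*92 + (100/3)*104) = -44584*1/39963 - 45527/(92/3 + 10400/3) = -44584/39963 - 45527/10492/3 = -44584/39963 - 45527*3/10492 = -44584/39963 - 136581/10492 = -5925961831/419291796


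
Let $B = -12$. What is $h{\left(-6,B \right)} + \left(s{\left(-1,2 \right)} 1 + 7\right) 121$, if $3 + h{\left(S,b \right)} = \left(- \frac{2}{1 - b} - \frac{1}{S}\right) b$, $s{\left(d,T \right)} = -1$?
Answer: $\frac{9397}{13} \approx 722.85$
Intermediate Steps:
$h{\left(S,b \right)} = -3 + b \left(- \frac{1}{S} - \frac{2}{1 - b}\right)$ ($h{\left(S,b \right)} = -3 + \left(- \frac{2}{1 - b} - \frac{1}{S}\right) b = -3 + \left(- \frac{1}{S} - \frac{2}{1 - b}\right) b = -3 + b \left(- \frac{1}{S} - \frac{2}{1 - b}\right)$)
$h{\left(-6,B \right)} + \left(s{\left(-1,2 \right)} 1 + 7\right) 121 = \frac{-12 - \left(-12\right)^{2} + 3 \left(-6\right) - \left(-6\right) \left(-12\right)}{\left(-6\right) \left(-1 - 12\right)} + \left(\left(-1\right) 1 + 7\right) 121 = - \frac{-12 - 144 - 18 - 72}{6 \left(-13\right)} + \left(-1 + 7\right) 121 = \left(- \frac{1}{6}\right) \left(- \frac{1}{13}\right) \left(-12 - 144 - 18 - 72\right) + 6 \cdot 121 = \left(- \frac{1}{6}\right) \left(- \frac{1}{13}\right) \left(-246\right) + 726 = - \frac{41}{13} + 726 = \frac{9397}{13}$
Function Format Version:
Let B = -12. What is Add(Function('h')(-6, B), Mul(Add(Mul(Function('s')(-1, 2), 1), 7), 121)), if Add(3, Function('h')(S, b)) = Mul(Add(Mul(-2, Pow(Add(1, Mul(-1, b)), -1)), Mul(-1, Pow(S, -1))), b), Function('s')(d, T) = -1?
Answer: Rational(9397, 13) ≈ 722.85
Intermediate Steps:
Function('h')(S, b) = Add(-3, Mul(b, Add(Mul(-1, Pow(S, -1)), Mul(-2, Pow(Add(1, Mul(-1, b)), -1))))) (Function('h')(S, b) = Add(-3, Mul(Add(Mul(-2, Pow(Add(1, Mul(-1, b)), -1)), Mul(-1, Pow(S, -1))), b)) = Add(-3, Mul(Add(Mul(-1, Pow(S, -1)), Mul(-2, Pow(Add(1, Mul(-1, b)), -1))), b)) = Add(-3, Mul(b, Add(Mul(-1, Pow(S, -1)), Mul(-2, Pow(Add(1, Mul(-1, b)), -1))))))
Add(Function('h')(-6, B), Mul(Add(Mul(Function('s')(-1, 2), 1), 7), 121)) = Add(Mul(Pow(-6, -1), Pow(Add(-1, -12), -1), Add(-12, Mul(-1, Pow(-12, 2)), Mul(3, -6), Mul(-1, -6, -12))), Mul(Add(Mul(-1, 1), 7), 121)) = Add(Mul(Rational(-1, 6), Pow(-13, -1), Add(-12, Mul(-1, 144), -18, -72)), Mul(Add(-1, 7), 121)) = Add(Mul(Rational(-1, 6), Rational(-1, 13), Add(-12, -144, -18, -72)), Mul(6, 121)) = Add(Mul(Rational(-1, 6), Rational(-1, 13), -246), 726) = Add(Rational(-41, 13), 726) = Rational(9397, 13)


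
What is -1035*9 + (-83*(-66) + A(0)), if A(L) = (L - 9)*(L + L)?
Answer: -3837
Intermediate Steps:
A(L) = 2*L*(-9 + L) (A(L) = (-9 + L)*(2*L) = 2*L*(-9 + L))
-1035*9 + (-83*(-66) + A(0)) = -1035*9 + (-83*(-66) + 2*0*(-9 + 0)) = -9315 + (5478 + 2*0*(-9)) = -9315 + (5478 + 0) = -9315 + 5478 = -3837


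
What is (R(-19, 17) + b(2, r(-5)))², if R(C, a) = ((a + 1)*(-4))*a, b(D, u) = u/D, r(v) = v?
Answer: 6017209/4 ≈ 1.5043e+6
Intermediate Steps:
R(C, a) = a*(-4 - 4*a) (R(C, a) = ((1 + a)*(-4))*a = (-4 - 4*a)*a = a*(-4 - 4*a))
(R(-19, 17) + b(2, r(-5)))² = (-4*17*(1 + 17) - 5/2)² = (-4*17*18 - 5*½)² = (-1224 - 5/2)² = (-2453/2)² = 6017209/4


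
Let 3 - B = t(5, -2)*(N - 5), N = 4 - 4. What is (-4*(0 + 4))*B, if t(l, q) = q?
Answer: 112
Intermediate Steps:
N = 0
B = -7 (B = 3 - (-2)*(0 - 5) = 3 - (-2)*(-5) = 3 - 1*10 = 3 - 10 = -7)
(-4*(0 + 4))*B = -4*(0 + 4)*(-7) = -4*4*(-7) = -16*(-7) = 112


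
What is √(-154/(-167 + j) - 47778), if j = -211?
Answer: I*√3869985/9 ≈ 218.58*I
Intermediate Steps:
√(-154/(-167 + j) - 47778) = √(-154/(-167 - 211) - 47778) = √(-154/(-378) - 47778) = √(-154*(-1/378) - 47778) = √(11/27 - 47778) = √(-1289995/27) = I*√3869985/9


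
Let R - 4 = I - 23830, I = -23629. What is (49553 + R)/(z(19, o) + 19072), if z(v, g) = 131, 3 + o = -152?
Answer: 2098/19203 ≈ 0.10925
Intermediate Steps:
o = -155 (o = -3 - 152 = -155)
R = -47455 (R = 4 + (-23629 - 23830) = 4 - 47459 = -47455)
(49553 + R)/(z(19, o) + 19072) = (49553 - 47455)/(131 + 19072) = 2098/19203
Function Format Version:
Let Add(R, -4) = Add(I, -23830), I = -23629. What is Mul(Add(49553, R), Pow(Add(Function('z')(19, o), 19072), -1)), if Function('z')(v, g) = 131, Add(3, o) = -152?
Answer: Rational(2098, 19203) ≈ 0.10925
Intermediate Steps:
o = -155 (o = Add(-3, -152) = -155)
R = -47455 (R = Add(4, Add(-23629, -23830)) = Add(4, -47459) = -47455)
Mul(Add(49553, R), Pow(Add(Function('z')(19, o), 19072), -1)) = Mul(Add(49553, -47455), Pow(Add(131, 19072), -1)) = Mul(2098, Pow(19203, -1)) = Mul(2098, Rational(1, 19203)) = Rational(2098, 19203)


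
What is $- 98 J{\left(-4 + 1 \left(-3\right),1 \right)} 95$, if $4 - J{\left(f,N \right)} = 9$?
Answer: $46550$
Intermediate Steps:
$J{\left(f,N \right)} = -5$ ($J{\left(f,N \right)} = 4 - 9 = -5$)
$- 98 J{\left(-4 + 1 \left(-3\right),1 \right)} 95 = \left(-98\right) \left(-5\right) 95 = 490 \cdot 95 = 46550$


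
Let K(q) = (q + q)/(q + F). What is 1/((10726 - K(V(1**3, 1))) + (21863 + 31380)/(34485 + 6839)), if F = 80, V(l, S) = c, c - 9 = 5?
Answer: 1942228/20834261413 ≈ 9.3223e-5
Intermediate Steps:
c = 14 (c = 9 + 5 = 14)
V(l, S) = 14
K(q) = 2*q/(80 + q) (K(q) = (q + q)/(q + 80) = (2*q)/(80 + q) = 2*q/(80 + q))
1/((10726 - K(V(1**3, 1))) + (21863 + 31380)/(34485 + 6839)) = 1/((10726 - 2*14/(80 + 14)) + (21863 + 31380)/(34485 + 6839)) = 1/((10726 - 2*14/94) + 53243/41324) = 1/((10726 - 2*14/94) + 53243*(1/41324)) = 1/((10726 - 1*14/47) + 53243/41324) = 1/((10726 - 14/47) + 53243/41324) = 1/(504108/47 + 53243/41324) = 1/(20834261413/1942228) = 1942228/20834261413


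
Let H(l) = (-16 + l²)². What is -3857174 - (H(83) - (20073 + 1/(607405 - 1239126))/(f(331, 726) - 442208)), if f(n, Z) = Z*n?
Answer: -3258493952073614129/63772866671 ≈ -5.1095e+7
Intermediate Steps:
-3857174 - (H(83) - (20073 + 1/(607405 - 1239126))/(f(331, 726) - 442208)) = -3857174 - ((-16 + 83²)² - (20073 + 1/(607405 - 1239126))/(726*331 - 442208)) = -3857174 - ((-16 + 6889)² - (20073 + 1/(-631721))/(240306 - 442208)) = -3857174 - (6873² - (20073 - 1/631721)/(-201902)) = -3857174 - (47238129 - 12680535632*(-1)/(631721*201902)) = -3857174 - (47238129 - 1*(-6340267816/63772866671)) = -3857174 - (47238129 + 6340267816/63772866671) = -3857174 - 1*3012510908844766375/63772866671 = -3857174 - 3012510908844766375/63772866671 = -3258493952073614129/63772866671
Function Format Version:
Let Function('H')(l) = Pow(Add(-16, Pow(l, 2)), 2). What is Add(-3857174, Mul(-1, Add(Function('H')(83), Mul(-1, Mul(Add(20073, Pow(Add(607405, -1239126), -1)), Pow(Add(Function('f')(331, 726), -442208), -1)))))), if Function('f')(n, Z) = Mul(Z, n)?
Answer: Rational(-3258493952073614129, 63772866671) ≈ -5.1095e+7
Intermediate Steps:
Add(-3857174, Mul(-1, Add(Function('H')(83), Mul(-1, Mul(Add(20073, Pow(Add(607405, -1239126), -1)), Pow(Add(Function('f')(331, 726), -442208), -1)))))) = Add(-3857174, Mul(-1, Add(Pow(Add(-16, Pow(83, 2)), 2), Mul(-1, Mul(Add(20073, Pow(Add(607405, -1239126), -1)), Pow(Add(Mul(726, 331), -442208), -1)))))) = Add(-3857174, Mul(-1, Add(Pow(Add(-16, 6889), 2), Mul(-1, Mul(Add(20073, Pow(-631721, -1)), Pow(Add(240306, -442208), -1)))))) = Add(-3857174, Mul(-1, Add(Pow(6873, 2), Mul(-1, Mul(Add(20073, Rational(-1, 631721)), Pow(-201902, -1)))))) = Add(-3857174, Mul(-1, Add(47238129, Mul(-1, Mul(Rational(12680535632, 631721), Rational(-1, 201902)))))) = Add(-3857174, Mul(-1, Add(47238129, Mul(-1, Rational(-6340267816, 63772866671))))) = Add(-3857174, Mul(-1, Add(47238129, Rational(6340267816, 63772866671)))) = Add(-3857174, Mul(-1, Rational(3012510908844766375, 63772866671))) = Add(-3857174, Rational(-3012510908844766375, 63772866671)) = Rational(-3258493952073614129, 63772866671)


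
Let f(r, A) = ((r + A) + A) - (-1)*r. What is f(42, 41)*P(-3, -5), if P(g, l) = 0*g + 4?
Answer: 664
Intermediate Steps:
P(g, l) = 4 (P(g, l) = 0 + 4 = 4)
f(r, A) = 2*A + 2*r (f(r, A) = ((A + r) + A) + r = (r + 2*A) + r = 2*A + 2*r)
f(42, 41)*P(-3, -5) = (2*41 + 2*42)*4 = (82 + 84)*4 = 166*4 = 664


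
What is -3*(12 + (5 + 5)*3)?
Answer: -126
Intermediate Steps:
-3*(12 + (5 + 5)*3) = -3*(12 + 10*3) = -3*(12 + 30) = -3*42 = -126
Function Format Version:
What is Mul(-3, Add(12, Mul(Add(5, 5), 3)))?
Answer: -126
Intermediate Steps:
Mul(-3, Add(12, Mul(Add(5, 5), 3))) = Mul(-3, Add(12, Mul(10, 3))) = Mul(-3, Add(12, 30)) = Mul(-3, 42) = -126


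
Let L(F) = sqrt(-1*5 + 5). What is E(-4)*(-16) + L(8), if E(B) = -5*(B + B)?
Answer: -640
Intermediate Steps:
E(B) = -10*B
L(F) = 0 (L(F) = sqrt(-5 + 5) = sqrt(0) = 0)
E(-4)*(-16) + L(8) = -10*(-4)*(-16) + 0 = 40*(-16) + 0 = -640 + 0 = -640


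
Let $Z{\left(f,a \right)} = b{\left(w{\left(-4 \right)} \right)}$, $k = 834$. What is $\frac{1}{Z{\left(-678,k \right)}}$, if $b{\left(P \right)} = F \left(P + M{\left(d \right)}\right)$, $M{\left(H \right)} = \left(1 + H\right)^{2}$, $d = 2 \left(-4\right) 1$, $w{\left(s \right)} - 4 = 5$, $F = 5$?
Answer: $\frac{1}{290} \approx 0.0034483$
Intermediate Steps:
$w{\left(s \right)} = 9$ ($w{\left(s \right)} = 4 + 5 = 9$)
$d = -8$ ($d = \left(-8\right) 1 = -8$)
$b{\left(P \right)} = 245 + 5 P$ ($b{\left(P \right)} = 5 \left(P + \left(1 - 8\right)^{2}\right) = 5 \left(P + \left(-7\right)^{2}\right) = 5 \left(P + 49\right) = 5 \left(49 + P\right) = 245 + 5 P$)
$Z{\left(f,a \right)} = 290$ ($Z{\left(f,a \right)} = 245 + 5 \cdot 9 = 245 + 45 = 290$)
$\frac{1}{Z{\left(-678,k \right)}} = \frac{1}{290}$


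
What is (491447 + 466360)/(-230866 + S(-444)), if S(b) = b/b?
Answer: -319269/76955 ≈ -4.1488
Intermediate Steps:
S(b) = 1
(491447 + 466360)/(-230866 + S(-444)) = (491447 + 466360)/(-230866 + 1) = 957807/(-230865) = 957807*(-1/230865) = -319269/76955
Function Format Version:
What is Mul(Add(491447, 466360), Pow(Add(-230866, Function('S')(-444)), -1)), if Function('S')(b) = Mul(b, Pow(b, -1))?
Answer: Rational(-319269, 76955) ≈ -4.1488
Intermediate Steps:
Function('S')(b) = 1
Mul(Add(491447, 466360), Pow(Add(-230866, Function('S')(-444)), -1)) = Mul(Add(491447, 466360), Pow(Add(-230866, 1), -1)) = Mul(957807, Pow(-230865, -1)) = Mul(957807, Rational(-1, 230865)) = Rational(-319269, 76955)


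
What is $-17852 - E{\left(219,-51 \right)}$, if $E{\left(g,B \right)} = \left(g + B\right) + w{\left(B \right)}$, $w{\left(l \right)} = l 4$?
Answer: $-17816$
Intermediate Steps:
$w{\left(l \right)} = 4 l$
$E{\left(g,B \right)} = g + 5 B$ ($E{\left(g,B \right)} = \left(g + B\right) + 4 B = \left(B + g\right) + 4 B = g + 5 B$)
$-17852 - E{\left(219,-51 \right)} = -17852 - \left(219 + 5 \left(-51\right)\right) = -17852 - \left(219 - 255\right) = -17852 - -36 = -17852 + 36 = -17816$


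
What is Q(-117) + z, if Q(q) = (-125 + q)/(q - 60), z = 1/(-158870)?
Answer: 38446363/28119990 ≈ 1.3672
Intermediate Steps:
z = -1/158870 ≈ -6.2945e-6
Q(q) = (-125 + q)/(-60 + q)
Q(-117) + z = (-125 - 117)/(-60 - 117) - 1/158870 = -242/(-177) - 1/158870 = -1/177*(-242) - 1/158870 = 242/177 - 1/158870 = 38446363/28119990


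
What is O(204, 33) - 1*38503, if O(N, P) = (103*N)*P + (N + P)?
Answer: 655130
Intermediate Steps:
O(N, P) = N + P + 103*N*P (O(N, P) = 103*N*P + (N + P) = N + P + 103*N*P)
O(204, 33) - 1*38503 = (204 + 33 + 103*204*33) - 1*38503 = (204 + 33 + 693396) - 38503 = 693633 - 38503 = 655130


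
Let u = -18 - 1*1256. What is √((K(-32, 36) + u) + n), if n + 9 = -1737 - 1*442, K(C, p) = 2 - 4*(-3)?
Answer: 2*I*√862 ≈ 58.72*I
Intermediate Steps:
K(C, p) = 14 (K(C, p) = 2 + 12 = 14)
n = -2188 (n = -9 + (-1737 - 1*442) = -9 + (-1737 - 442) = -9 - 2179 = -2188)
u = -1274 (u = -18 - 1256 = -1274)
√((K(-32, 36) + u) + n) = √((14 - 1274) - 2188) = √(-1260 - 2188) = √(-3448) = 2*I*√862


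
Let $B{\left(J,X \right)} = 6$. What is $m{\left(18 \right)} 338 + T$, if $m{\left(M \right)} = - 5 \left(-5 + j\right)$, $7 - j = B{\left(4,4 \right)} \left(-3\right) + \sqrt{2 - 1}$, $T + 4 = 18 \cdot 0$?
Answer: $-32114$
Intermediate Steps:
$T = -4$ ($T = -4 + 18 \cdot 0 = -4 + 0 = -4$)
$j = 24$ ($j = 7 - \left(6 \left(-3\right) + \sqrt{2 - 1}\right) = 7 - \left(-18 + \sqrt{1}\right) = 7 - \left(-18 + 1\right) = 7 - -17 = 7 + 17 = 24$)
$m{\left(M \right)} = -95$ ($m{\left(M \right)} = - 5 \left(-5 + 24\right) = \left(-5\right) 19 = -95$)
$m{\left(18 \right)} 338 + T = \left(-95\right) 338 - 4 = -32110 - 4 = -32114$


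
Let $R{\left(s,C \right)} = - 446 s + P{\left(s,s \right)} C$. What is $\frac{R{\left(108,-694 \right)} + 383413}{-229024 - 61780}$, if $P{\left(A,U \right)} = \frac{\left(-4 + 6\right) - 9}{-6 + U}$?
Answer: $- \frac{4274981}{3707751} \approx -1.153$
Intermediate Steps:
$P{\left(A,U \right)} = - \frac{7}{-6 + U}$ ($P{\left(A,U \right)} = \frac{2 - 9}{-6 + U} = - \frac{7}{-6 + U}$)
$R{\left(s,C \right)} = - 446 s - \frac{7 C}{-6 + s}$ ($R{\left(s,C \right)} = - 446 s + - \frac{7}{-6 + s} C = - 446 s - \frac{7 C}{-6 + s}$)
$\frac{R{\left(108,-694 \right)} + 383413}{-229024 - 61780} = \frac{\frac{\left(-7\right) \left(-694\right) - 48168 \left(-6 + 108\right)}{-6 + 108} + 383413}{-229024 - 61780} = \frac{\frac{4858 - 48168 \cdot 102}{102} + 383413}{-290804} = \left(\frac{4858 - 4913136}{102} + 383413\right) \left(- \frac{1}{290804}\right) = \left(\frac{1}{102} \left(-4908278\right) + 383413\right) \left(- \frac{1}{290804}\right) = \left(- \frac{2454139}{51} + 383413\right) \left(- \frac{1}{290804}\right) = \frac{17099924}{51} \left(- \frac{1}{290804}\right) = - \frac{4274981}{3707751}$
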